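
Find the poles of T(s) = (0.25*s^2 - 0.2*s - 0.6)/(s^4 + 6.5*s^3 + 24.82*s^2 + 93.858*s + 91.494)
Set denominator = 0: s^4 + 6.5*s^3 + 24.82*s^2 + 93.858*s + 91.494 = (s + 1.3)(s + 4.6)(s^2 + 0.6*s + 15.3) = 0 → Poles: -0.3 + 3.9j, -0.3 - 3.9j, -1.3, -4.6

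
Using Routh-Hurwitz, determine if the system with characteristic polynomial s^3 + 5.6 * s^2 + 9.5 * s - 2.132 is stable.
Routh array:
s^3: [1, 9.5]; s^2: [5.6, -2.132]; s^1: [9.88071]; s^0: [-2.132]
First column: [1, 5.6, 9.88071, -2.132]. Sign changes = 1.
No, unstable (1 RHP root(s))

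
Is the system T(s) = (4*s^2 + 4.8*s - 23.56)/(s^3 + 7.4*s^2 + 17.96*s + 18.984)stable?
Denominator: s^3 + 7.4*s^2 + 17.96*s + 18.984 = (s + 4.2)(s^2 + 3.2*s + 4.52). Poles: -1.6 + 1.4j, -1.6 - 1.4j, -4.2. All Re(p)<0: Yes (stable)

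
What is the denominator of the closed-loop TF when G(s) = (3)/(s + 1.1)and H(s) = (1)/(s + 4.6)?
Characteristic poly = G_den * H_den + G_num * H_num = (s^2 + 5.7*s + 5.06) + (3) = s^2 + 5.7*s + 8.06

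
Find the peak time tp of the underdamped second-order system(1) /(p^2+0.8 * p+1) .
Standard form: ωn²/(p²+2ζωn·p+ωn²) → ωn = 1, ζ = 0.4.
ωd = ωn·√(1-ζ²) = 1·√(1-0.4²) = 0.9165.
tp = π/ωd = π/0.9165 = 3.428 s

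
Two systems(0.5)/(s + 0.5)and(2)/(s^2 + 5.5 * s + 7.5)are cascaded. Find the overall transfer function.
Series: H = H₁ · H₂ = (n₁·n₂)/(d₁·d₂).
Num: n₁·n₂ = 1. Den: d₁·d₂ = s^3 + 6*s^2 + 10.25*s + 3.75.
H(s) = (1)/(s^3 + 6*s^2 + 10.25*s + 3.75)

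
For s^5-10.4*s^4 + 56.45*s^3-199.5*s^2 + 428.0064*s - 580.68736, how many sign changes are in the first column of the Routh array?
Routh array:
s^5: [1, 56.45, 428.0064]; s^4: [-10.4, -199.5, -580.68736]; s^3: [37.2673, 372.171]; s^2: [-95.6401, -580.68736]; s^1: [145.899]; s^0: [-580.68736]
First column: [1, -10.4, 37.2673, -95.6401, 145.899, -580.68736]. Sign changes = 5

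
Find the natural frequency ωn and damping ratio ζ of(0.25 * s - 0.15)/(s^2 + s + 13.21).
Underdamped: complex pole -0.5 + 3.6j. ωn = |pole| = 3.635, ζ = -Re(pole)/ωn = 0.1376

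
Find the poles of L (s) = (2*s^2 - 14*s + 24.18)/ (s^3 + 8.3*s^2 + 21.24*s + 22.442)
Set denominator = 0: s^3 + 8.3*s^2 + 21.24*s + 22.442 = (s + 4.9)(s^2 + 3.4*s + 4.58) = 0 → Poles: -1.7 + 1.3j, -1.7 - 1.3j, -4.9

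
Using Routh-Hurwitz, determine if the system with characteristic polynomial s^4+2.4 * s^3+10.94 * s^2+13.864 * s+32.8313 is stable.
Routh array:
s^4: [1, 10.94, 32.8313]; s^3: [2.4, 13.864]; s^2: [5.16333, 32.8313]; s^1: [-1.39651]; s^0: [32.8313]
First column: [1, 2.4, 5.16333, -1.39651, 32.8313]. Sign changes = 2.
No, unstable (2 RHP root(s))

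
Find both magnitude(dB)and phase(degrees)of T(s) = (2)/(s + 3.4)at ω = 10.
Substitute s = j*10: T(j10) = 0.0609537 - 0.179276j.
|T| = 20*log₁₀(sqrt(Re²+Im²)) = -14.45 dB.
∠T = atan2(Im, Re) = -71.22°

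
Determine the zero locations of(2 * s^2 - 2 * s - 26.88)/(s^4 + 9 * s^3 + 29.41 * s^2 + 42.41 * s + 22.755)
Set numerator = 0: 2*s^2 - 2*s - 26.88 = 2*(s - 4.2)(s + 3.2) = 0 → Zeros: -3.2, 4.2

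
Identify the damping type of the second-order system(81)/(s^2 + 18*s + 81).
Standard form: ωn²/(s²+2ζωn·s+ωn²) gives ωn=9, ζ=1.
Critically damped (ζ = 1)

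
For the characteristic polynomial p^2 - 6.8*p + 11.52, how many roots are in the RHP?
p^2 - 6.8*p + 11.52 = (p - 3.2)(p - 3.6). Poles: 3.2, 3.6. RHP poles (Re>0): 2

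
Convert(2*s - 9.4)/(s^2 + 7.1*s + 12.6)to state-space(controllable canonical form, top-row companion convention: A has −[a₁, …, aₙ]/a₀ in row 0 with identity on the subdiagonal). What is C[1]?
Reachable canonical form: C = numerator coefficients (right-aligned, zero-padded to length n).
num = 2*s - 9.4, C = [[2, -9.4]].
C[1] = -9.4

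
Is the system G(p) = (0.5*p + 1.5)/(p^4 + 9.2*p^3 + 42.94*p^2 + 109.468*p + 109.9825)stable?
Denominator: p^4 + 9.2*p^3 + 42.94*p^2 + 109.468*p + 109.9825 = (p + 2.9)(p + 2.5)(p^2 + 3.8*p + 15.17). Poles: -1.9 + 3.4j, -1.9 - 3.4j, -2.5, -2.9. All Re(p)<0: Yes (stable)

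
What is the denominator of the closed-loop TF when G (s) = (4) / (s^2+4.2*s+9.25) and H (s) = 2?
Characteristic poly = G_den * H_den + G_num * H_num = (s^2 + 4.2*s + 9.25) + (8) = s^2 + 4.2*s + 17.25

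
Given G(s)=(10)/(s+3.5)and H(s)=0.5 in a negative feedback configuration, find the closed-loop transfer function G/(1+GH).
Closed-loop T = G/(1+GH).
Numerator: G_num * H_den = 10.
Denominator: G_den * H_den + G_num * H_num = (s + 3.5) + (5) = s + 8.5.
T(s) = (10)/(s + 8.5)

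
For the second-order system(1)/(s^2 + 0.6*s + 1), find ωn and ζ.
Standard form: ωn²/(s²+2ζωn·s+ωn²).
const=1=ωn² → ωn=1, s coeff=0.6=2ζωn → ζ=0.3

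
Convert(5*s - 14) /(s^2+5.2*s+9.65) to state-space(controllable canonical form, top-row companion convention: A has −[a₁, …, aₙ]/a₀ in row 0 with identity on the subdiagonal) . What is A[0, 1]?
Reachable canonical form for den = s^2 + 5.2*s + 9.65: top row of A = -[a₁,a₂,...,aₙ]/a₀, ones on the subdiagonal, zeros elsewhere.
A = [[-5.2, -9.65], [1, 0]].
A[0,1] = -9.65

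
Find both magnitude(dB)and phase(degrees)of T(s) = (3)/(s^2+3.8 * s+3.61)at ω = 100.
Substitute s = j*100: T(j100) = -0.000299675 - 1.13918e-05j.
|T| = 20*log₁₀(sqrt(Re²+Im²)) = -70.46 dB.
∠T = atan2(Im, Re) = -177.82°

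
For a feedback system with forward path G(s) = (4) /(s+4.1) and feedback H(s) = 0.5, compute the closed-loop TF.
Closed-loop T = G/(1+GH).
Numerator: G_num * H_den = 4.
Denominator: G_den * H_den + G_num * H_num = (s + 4.1) + (2) = s + 6.1.
T(s) = (4)/(s + 6.1)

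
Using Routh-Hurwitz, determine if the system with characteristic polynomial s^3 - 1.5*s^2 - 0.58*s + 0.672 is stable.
Routh array:
s^3: [1, -0.58]; s^2: [-1.5, 0.672]; s^1: [-0.132]; s^0: [0.672]
First column: [1, -1.5, -0.132, 0.672]. Sign changes = 2.
No, unstable (2 RHP root(s))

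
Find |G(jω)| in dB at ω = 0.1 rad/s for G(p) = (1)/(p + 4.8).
Substitute p = j*0.1: G(j0.1) = 0.208243 - 0.00433839j.
|G(j0.1)| = sqrt(Re² + Im²) = 0.2083.
20*log₁₀(0.2083) = -13.63 dB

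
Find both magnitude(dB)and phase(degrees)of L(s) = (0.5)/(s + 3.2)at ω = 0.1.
Substitute s = j*0.1: L(j0.1) = 0.156098 - 0.00487805j.
|L| = 20*log₁₀(sqrt(Re²+Im²)) = -16.13 dB.
∠L = atan2(Im, Re) = -1.79°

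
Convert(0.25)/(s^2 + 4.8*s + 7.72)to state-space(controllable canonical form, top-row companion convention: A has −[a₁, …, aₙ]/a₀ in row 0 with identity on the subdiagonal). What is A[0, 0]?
Reachable canonical form for den = s^2 + 4.8*s + 7.72: top row of A = -[a₁,a₂,...,aₙ]/a₀, ones on the subdiagonal, zeros elsewhere.
A = [[-4.8, -7.72], [1, 0]].
A[0,0] = -4.8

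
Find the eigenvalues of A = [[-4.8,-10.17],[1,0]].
Eigenvalues solve det(λI - A) = 0.
Characteristic polynomial: λ^2 + 4.8*λ + 10.17 = 0.
Roots: -2.4 + 2.1j, -2.4 - 2.1j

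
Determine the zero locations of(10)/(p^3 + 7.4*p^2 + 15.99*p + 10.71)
Numerator is a nonzero constant (10) → Zeros: none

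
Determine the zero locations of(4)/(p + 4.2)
Numerator is a nonzero constant (4) → Zeros: none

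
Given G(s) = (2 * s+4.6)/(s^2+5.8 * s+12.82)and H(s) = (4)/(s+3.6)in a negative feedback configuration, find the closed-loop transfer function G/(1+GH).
Closed-loop T = G/(1+GH).
Numerator: G_num * H_den = 2*s^2 + 11.8*s + 16.56.
Denominator: G_den * H_den + G_num * H_num = (s^3 + 9.4*s^2 + 33.7*s + 46.152) + (8*s + 18.4) = s^3 + 9.4*s^2 + 41.7*s + 64.552.
T(s) = (2*s^2 + 11.8*s + 16.56)/(s^3 + 9.4*s^2 + 41.7*s + 64.552)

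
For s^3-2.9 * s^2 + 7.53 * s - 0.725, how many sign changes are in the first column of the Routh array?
Routh array:
s^3: [1, 7.53]; s^2: [-2.9, -0.725]; s^1: [7.28]; s^0: [-0.725]
First column: [1, -2.9, 7.28, -0.725]. Sign changes = 3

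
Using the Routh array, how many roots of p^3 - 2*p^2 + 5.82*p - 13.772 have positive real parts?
Routh array:
p^3: [1, 5.82]; p^2: [-2, -13.772]; p^1: [-1.066]; p^0: [-13.772]
First column: [1, -2, -1.066, -13.772]. Sign changes = RHP roots = 1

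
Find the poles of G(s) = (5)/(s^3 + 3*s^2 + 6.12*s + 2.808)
Set denominator = 0: s^3 + 3*s^2 + 6.12*s + 2.808 = (s + 0.6)(s^2 + 2.4*s + 4.68) = 0 → Poles: -0.6, -1.2 + 1.8j, -1.2 - 1.8j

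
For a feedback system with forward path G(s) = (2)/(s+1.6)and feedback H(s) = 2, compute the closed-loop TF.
Closed-loop T = G/(1+GH).
Numerator: G_num * H_den = 2.
Denominator: G_den * H_den + G_num * H_num = (s + 1.6) + (4) = s + 5.6.
T(s) = (2)/(s + 5.6)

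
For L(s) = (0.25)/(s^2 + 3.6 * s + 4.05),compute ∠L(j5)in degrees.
Substitute s = j*5: L(j5) = -0.00686523 - 0.00589853j.
∠L(j5) = atan2(Im, Re) = atan2(-0.00589853, -0.00686523) = -139.33°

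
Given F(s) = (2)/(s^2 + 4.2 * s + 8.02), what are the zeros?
Numerator is a nonzero constant (2) → Zeros: none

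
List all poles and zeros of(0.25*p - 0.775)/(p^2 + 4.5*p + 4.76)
Set denominator = 0: p^2 + 4.5*p + 4.76 = (p + 1.7)(p + 2.8) = 0 → Poles: -1.7, -2.8
Set numerator = 0: 0.25*p - 0.775 = 0 → Zeros: 3.1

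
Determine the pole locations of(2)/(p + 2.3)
Set denominator = 0: p + 2.3 = 0 → Poles: -2.3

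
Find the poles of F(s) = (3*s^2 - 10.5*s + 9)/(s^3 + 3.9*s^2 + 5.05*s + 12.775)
Set denominator = 0: s^3 + 3.9*s^2 + 5.05*s + 12.775 = (s + 3.5)(s^2 + 0.4*s + 3.65) = 0 → Poles: -0.2 + 1.9j, -0.2 - 1.9j, -3.5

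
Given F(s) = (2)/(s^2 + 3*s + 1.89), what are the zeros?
Numerator is a nonzero constant (2) → Zeros: none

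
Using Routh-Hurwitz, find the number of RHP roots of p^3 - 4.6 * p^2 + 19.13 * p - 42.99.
Routh array:
p^3: [1, 19.13]; p^2: [-4.6, -42.99]; p^1: [9.78435]; p^0: [-42.99]
First column: [1, -4.6, 9.78435, -42.99]. Sign changes = RHP roots = 3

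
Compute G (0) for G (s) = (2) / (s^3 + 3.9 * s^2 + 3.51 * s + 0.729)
DC gain = G(0) = num(0)/den(0) = 2/0.729 = 2.743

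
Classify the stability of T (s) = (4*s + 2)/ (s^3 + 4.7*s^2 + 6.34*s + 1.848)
Denominator: s^3 + 4.7*s^2 + 6.34*s + 1.848 = (s + 0.4)(s + 2.1)(s + 2.2). Poles: -0.4, -2.1, -2.2. Stable (all poles in LHP)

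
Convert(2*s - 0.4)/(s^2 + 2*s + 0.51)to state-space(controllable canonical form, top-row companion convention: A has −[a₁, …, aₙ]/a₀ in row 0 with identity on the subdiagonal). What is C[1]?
Reachable canonical form: C = numerator coefficients (right-aligned, zero-padded to length n).
num = 2*s - 0.4, C = [[2, -0.4]].
C[1] = -0.4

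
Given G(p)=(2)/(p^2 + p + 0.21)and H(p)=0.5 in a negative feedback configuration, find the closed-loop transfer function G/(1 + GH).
Closed-loop T = G/(1+GH).
Numerator: G_num * H_den = 2.
Denominator: G_den * H_den + G_num * H_num = (p^2 + p + 0.21) + (1) = p^2 + p + 1.21.
T(p) = (2)/(p^2 + p + 1.21)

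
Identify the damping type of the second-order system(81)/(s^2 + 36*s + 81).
Standard form: ωn²/(s²+2ζωn·s+ωn²) gives ωn=9, ζ=2.
Overdamped (ζ = 2 > 1)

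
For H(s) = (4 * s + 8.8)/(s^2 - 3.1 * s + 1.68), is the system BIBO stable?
Denominator: s^2 - 3.1*s + 1.68 = (s - 2.4)(s - 0.7). Poles: 0.7, 2.4. All Re(p)<0: No (unstable)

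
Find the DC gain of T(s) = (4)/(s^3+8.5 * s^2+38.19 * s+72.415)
DC gain = T(0) = num(0)/den(0) = 4/72.415 = 0.05524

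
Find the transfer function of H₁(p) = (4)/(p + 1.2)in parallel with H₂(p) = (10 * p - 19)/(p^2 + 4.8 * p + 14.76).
Parallel: H = H₁ + H₂ = (n₁·d₂ + n₂·d₁)/(d₁·d₂).
n₁·d₂ = 4*p^2 + 19.2*p + 59.04. n₂·d₁ = 10*p^2 - 7*p - 22.8. Sum = 14*p^2 + 12.2*p + 36.24. d₁·d₂ = p^3 + 6*p^2 + 20.52*p + 17.712.
H(p) = (14*p^2 + 12.2*p + 36.24)/(p^3 + 6*p^2 + 20.52*p + 17.712)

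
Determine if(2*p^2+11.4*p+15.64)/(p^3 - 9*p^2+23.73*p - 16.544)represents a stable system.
Denominator: p^3 - 9*p^2 + 23.73*p - 16.544 = (p - 4.7)(p - 1.1)(p - 3.2). Poles: 1.1, 3.2, 4.7. All Re(p)<0: No (unstable)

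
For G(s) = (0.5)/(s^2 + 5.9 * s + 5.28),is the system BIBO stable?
Denominator: s^2 + 5.9*s + 5.28 = (s + 4.8)(s + 1.1). Poles: -1.1, -4.8. All Re(p)<0: Yes (stable)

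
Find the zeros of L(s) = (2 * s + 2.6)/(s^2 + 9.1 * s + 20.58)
Set numerator = 0: 2*s + 2.6 = 0 → Zeros: -1.3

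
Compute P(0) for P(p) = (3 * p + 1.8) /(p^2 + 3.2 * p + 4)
DC gain = P(0) = num(0)/den(0) = 1.8/4 = 0.45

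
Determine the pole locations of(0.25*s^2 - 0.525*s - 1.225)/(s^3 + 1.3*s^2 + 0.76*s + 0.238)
Set denominator = 0: s^3 + 1.3*s^2 + 0.76*s + 0.238 = (s + 0.7)(s^2 + 0.6*s + 0.34) = 0 → Poles: -0.3 + 0.5j, -0.3 - 0.5j, -0.7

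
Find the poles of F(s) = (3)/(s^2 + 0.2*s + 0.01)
Set denominator = 0: s^2 + 0.2*s + 0.01 = (s + 0.1)(s + 0.1) = 0 → Poles: -0.1, -0.1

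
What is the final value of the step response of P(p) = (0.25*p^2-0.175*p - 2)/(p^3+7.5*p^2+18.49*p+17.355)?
FVT: lim_{t→∞} y(t) = lim_{p→0} p*Y(p) where Y(p) = P(p)/p.
= lim_{p→0} P(p) = P(0) = num(0)/den(0) = -2/17.355 = -0.1152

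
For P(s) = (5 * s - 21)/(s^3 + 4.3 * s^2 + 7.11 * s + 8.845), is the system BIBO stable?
Denominator: s^3 + 4.3*s^2 + 7.11*s + 8.845 = (s + 2.9)(s^2 + 1.4*s + 3.05). Poles: -0.7 + 1.6j, -0.7 - 1.6j, -2.9. All Re(p)<0: Yes (stable)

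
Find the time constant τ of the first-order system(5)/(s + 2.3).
First-order system: τ = -1/pole. Pole = -2.3. τ = -1/(-2.3) = 0.4348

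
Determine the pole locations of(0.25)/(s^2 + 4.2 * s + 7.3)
Set denominator = 0: s^2 + 4.2*s + 7.3 = 0 → Poles: -2.1 + 1.7j, -2.1 - 1.7j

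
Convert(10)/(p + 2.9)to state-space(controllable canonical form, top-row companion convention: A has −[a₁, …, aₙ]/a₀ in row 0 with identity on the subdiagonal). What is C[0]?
Reachable canonical form: C = numerator coefficients (right-aligned, zero-padded to length n).
num = 10, C = [[10]].
C[0] = 10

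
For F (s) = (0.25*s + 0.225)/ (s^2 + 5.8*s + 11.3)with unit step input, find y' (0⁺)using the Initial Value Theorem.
IVT: y'(0⁺) = lim_{s→∞} s²·Y(s) = lim_{s→∞} s·F(s).
deg(num) = 1, deg(den) = 2, relative degree = 1, so s·F(s) → (leading num)/(leading den) = 0.25/1 = 0.25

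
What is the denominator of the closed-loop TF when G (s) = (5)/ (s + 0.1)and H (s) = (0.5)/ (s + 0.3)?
Characteristic poly = G_den * H_den + G_num * H_num = (s^2 + 0.4*s + 0.03) + (2.5) = s^2 + 0.4*s + 2.53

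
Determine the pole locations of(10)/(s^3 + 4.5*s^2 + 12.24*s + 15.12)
Set denominator = 0: s^3 + 4.5*s^2 + 12.24*s + 15.12 = (s + 2.1)(s^2 + 2.4*s + 7.2) = 0 → Poles: -1.2 + 2.4j, -1.2 - 2.4j, -2.1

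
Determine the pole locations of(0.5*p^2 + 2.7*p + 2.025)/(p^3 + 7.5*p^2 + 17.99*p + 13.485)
Set denominator = 0: p^3 + 7.5*p^2 + 17.99*p + 13.485 = (p + 1.5)(p + 2.9)(p + 3.1) = 0 → Poles: -1.5, -2.9, -3.1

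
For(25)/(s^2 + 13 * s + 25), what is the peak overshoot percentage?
Standard form: ωn²/(s²+2ζωn·s+ωn²) → ωn = 5, ζ = 1.3.
ζ ≥ 1, so the response is non-oscillatory: peak overshoot = 0%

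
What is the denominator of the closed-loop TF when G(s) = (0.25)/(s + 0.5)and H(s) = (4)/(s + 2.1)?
Characteristic poly = G_den * H_den + G_num * H_num = (s^2 + 2.6*s + 1.05) + (1) = s^2 + 2.6*s + 2.05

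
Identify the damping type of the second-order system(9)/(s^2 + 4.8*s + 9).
Standard form: ωn²/(s²+2ζωn·s+ωn²) gives ωn=3, ζ=0.8.
Underdamped (ζ = 0.8 < 1)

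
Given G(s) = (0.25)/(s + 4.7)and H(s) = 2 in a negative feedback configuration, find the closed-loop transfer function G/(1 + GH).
Closed-loop T = G/(1+GH).
Numerator: G_num * H_den = 0.25.
Denominator: G_den * H_den + G_num * H_num = (s + 4.7) + (0.5) = s + 5.2.
T(s) = (0.25)/(s + 5.2)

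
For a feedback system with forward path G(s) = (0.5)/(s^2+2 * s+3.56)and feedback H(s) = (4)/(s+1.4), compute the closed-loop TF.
Closed-loop T = G/(1+GH).
Numerator: G_num * H_den = 0.5*s + 0.7.
Denominator: G_den * H_den + G_num * H_num = (s^3 + 3.4*s^2 + 6.36*s + 4.984) + (2) = s^3 + 3.4*s^2 + 6.36*s + 6.984.
T(s) = (0.5*s + 0.7)/(s^3 + 3.4*s^2 + 6.36*s + 6.984)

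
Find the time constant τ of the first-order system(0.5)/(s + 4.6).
First-order system: τ = -1/pole. Pole = -4.6. τ = -1/(-4.6) = 0.2174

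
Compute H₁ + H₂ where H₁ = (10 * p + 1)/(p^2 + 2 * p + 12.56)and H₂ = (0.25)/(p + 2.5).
Parallel: H = H₁ + H₂ = (n₁·d₂ + n₂·d₁)/(d₁·d₂).
n₁·d₂ = 10*p^2 + 26*p + 2.5. n₂·d₁ = 0.25*p^2 + 0.5*p + 3.14. Sum = 10.25*p^2 + 26.5*p + 5.64. d₁·d₂ = p^3 + 4.5*p^2 + 17.56*p + 31.4.
H(p) = (10.25*p^2 + 26.5*p + 5.64)/(p^3 + 4.5*p^2 + 17.56*p + 31.4)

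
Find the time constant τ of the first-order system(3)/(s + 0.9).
First-order system: τ = -1/pole. Pole = -0.9. τ = -1/(-0.9) = 1.111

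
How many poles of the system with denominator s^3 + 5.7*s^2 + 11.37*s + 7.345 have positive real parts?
s^3 + 5.7*s^2 + 11.37*s + 7.345 = (s + 1.3)(s^2 + 4.4*s + 5.65). Poles: -1.3, -2.2 + 0.9j, -2.2 - 0.9j. RHP poles (Re>0): 0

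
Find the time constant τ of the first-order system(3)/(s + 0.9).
First-order system: τ = -1/pole. Pole = -0.9. τ = -1/(-0.9) = 1.111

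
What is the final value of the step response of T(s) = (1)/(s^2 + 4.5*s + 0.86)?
FVT: lim_{t→∞} y(t) = lim_{s→0} s*Y(s) where Y(s) = T(s)/s.
= lim_{s→0} T(s) = T(0) = num(0)/den(0) = 1/0.86 = 1.163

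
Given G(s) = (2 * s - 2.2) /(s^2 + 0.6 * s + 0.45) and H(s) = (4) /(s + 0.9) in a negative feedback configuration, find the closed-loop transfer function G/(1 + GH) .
Closed-loop T = G/(1+GH).
Numerator: G_num * H_den = 2*s^2 - 0.4*s - 1.98.
Denominator: G_den * H_den + G_num * H_num = (s^3 + 1.5*s^2 + 0.99*s + 0.405) + (8*s - 8.8) = s^3 + 1.5*s^2 + 8.99*s - 8.395.
T(s) = (2*s^2 - 0.4*s - 1.98)/(s^3 + 1.5*s^2 + 8.99*s - 8.395)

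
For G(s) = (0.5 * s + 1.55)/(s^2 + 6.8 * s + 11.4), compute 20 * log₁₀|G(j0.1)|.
Substitute s = j*0.1: G(j0.1) = 0.135862 - 0.00372136j.
|G(j0.1)| = sqrt(Re² + Im²) = 0.1359.
20*log₁₀(0.1359) = -17.33 dB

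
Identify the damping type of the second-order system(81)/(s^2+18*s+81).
Standard form: ωn²/(s²+2ζωn·s+ωn²) gives ωn=9, ζ=1.
Critically damped (ζ = 1)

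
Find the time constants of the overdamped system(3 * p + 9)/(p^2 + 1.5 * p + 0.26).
Overdamped: real poles at -0.2, -1.3. τ = -1/pole → τ₁ = 5, τ₂ = 0.7692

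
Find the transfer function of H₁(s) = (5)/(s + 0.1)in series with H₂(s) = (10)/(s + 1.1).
Series: H = H₁ · H₂ = (n₁·n₂)/(d₁·d₂).
Num: n₁·n₂ = 50. Den: d₁·d₂ = s^2 + 1.2*s + 0.11.
H(s) = (50)/(s^2 + 1.2*s + 0.11)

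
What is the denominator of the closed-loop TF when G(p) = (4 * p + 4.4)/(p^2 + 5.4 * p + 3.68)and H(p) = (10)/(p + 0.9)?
Characteristic poly = G_den * H_den + G_num * H_num = (p^3 + 6.3*p^2 + 8.54*p + 3.312) + (40*p + 44) = p^3 + 6.3*p^2 + 48.54*p + 47.312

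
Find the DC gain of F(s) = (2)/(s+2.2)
DC gain = F(0) = num(0)/den(0) = 2/2.2 = 0.9091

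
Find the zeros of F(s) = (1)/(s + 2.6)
Numerator is a nonzero constant (1) → Zeros: none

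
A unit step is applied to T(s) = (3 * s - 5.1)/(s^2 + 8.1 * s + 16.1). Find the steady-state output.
FVT: lim_{t→∞} y(t) = lim_{s→0} s*Y(s) where Y(s) = T(s)/s.
= lim_{s→0} T(s) = T(0) = num(0)/den(0) = -5.1/16.1 = -0.3168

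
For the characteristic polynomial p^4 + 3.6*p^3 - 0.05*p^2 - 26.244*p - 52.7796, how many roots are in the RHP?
p^4 + 3.6*p^3 - 0.05*p^2 - 26.244*p - 52.7796 = (p - 2.7)(p + 2.7)(p^2 + 3.6*p + 7.24). Poles: -1.8 + 2j, -1.8 - 2j, -2.7, 2.7. RHP poles (Re>0): 1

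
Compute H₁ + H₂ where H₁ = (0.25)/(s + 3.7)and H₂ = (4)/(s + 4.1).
Parallel: H = H₁ + H₂ = (n₁·d₂ + n₂·d₁)/(d₁·d₂).
n₁·d₂ = 0.25*s + 1.025. n₂·d₁ = 4*s + 14.8. Sum = 4.25*s + 15.825. d₁·d₂ = s^2 + 7.8*s + 15.17.
H(s) = (4.25*s + 15.825)/(s^2 + 7.8*s + 15.17)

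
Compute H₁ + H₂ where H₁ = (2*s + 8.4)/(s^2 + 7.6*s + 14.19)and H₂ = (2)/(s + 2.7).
Parallel: H = H₁ + H₂ = (n₁·d₂ + n₂·d₁)/(d₁·d₂).
n₁·d₂ = 2*s^2 + 13.8*s + 22.68. n₂·d₁ = 2*s^2 + 15.2*s + 28.38. Sum = 4*s^2 + 29*s + 51.06. d₁·d₂ = s^3 + 10.3*s^2 + 34.71*s + 38.313.
H(s) = (4*s^2 + 29*s + 51.06)/(s^3 + 10.3*s^2 + 34.71*s + 38.313)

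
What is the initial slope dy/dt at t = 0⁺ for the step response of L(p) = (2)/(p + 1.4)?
IVT: y'(0⁺) = lim_{p→∞} p²·Y(p) = lim_{p→∞} p·L(p).
deg(num) = 0, deg(den) = 1, relative degree = 1, so p·L(p) → (leading num)/(leading den) = 2/1 = 2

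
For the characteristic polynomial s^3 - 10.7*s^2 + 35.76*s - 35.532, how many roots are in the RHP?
s^3 - 10.7*s^2 + 35.76*s - 35.532 = (s - 4.7)(s - 4.2)(s - 1.8). Poles: 1.8, 4.2, 4.7. RHP poles (Re>0): 3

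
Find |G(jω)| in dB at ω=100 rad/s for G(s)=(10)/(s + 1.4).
Substitute s = j*100: G(j100) = 0.00139973 - 0.0999804j.
|G(j100)| = sqrt(Re² + Im²) = 0.09999.
20*log₁₀(0.09999) = -20.00 dB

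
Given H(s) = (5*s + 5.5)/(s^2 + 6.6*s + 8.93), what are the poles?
Set denominator = 0: s^2 + 6.6*s + 8.93 = (s + 4.7)(s + 1.9) = 0 → Poles: -1.9, -4.7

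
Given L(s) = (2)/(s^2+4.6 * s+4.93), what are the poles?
Set denominator = 0: s^2 + 4.6*s + 4.93 = (s + 2.9)(s + 1.7) = 0 → Poles: -1.7, -2.9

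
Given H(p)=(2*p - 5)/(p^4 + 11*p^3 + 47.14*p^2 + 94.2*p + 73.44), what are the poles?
Set denominator = 0: p^4 + 11*p^3 + 47.14*p^2 + 94.2*p + 73.44 = (p + 3.6)(p + 2.4)(p^2 + 5*p + 8.5) = 0 → Poles: -2.4, -2.5 + 1.5j, -2.5 - 1.5j, -3.6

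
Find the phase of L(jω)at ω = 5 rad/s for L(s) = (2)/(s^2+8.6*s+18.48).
Substitute s = j*5: L(j5) = -0.00689396 - 0.0454663j.
∠L(j5) = atan2(Im, Re) = atan2(-0.0454663, -0.00689396) = -98.62°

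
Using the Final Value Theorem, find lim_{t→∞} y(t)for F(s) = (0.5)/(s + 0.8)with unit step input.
FVT: lim_{t→∞} y(t) = lim_{s→0} s*Y(s) where Y(s) = F(s)/s.
= lim_{s→0} F(s) = F(0) = num(0)/den(0) = 0.5/0.8 = 0.625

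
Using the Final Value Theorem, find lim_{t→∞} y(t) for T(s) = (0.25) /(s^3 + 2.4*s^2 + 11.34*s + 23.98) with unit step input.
FVT: lim_{t→∞} y(t) = lim_{s→0} s*Y(s) where Y(s) = T(s)/s.
= lim_{s→0} T(s) = T(0) = num(0)/den(0) = 0.25/23.98 = 0.01043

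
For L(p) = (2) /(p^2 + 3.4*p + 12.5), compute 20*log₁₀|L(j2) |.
Substitute p = j*2: L(j2) = 0.143472 - 0.114778j.
|L(j2)| = sqrt(Re² + Im²) = 0.1837.
20*log₁₀(0.1837) = -14.72 dB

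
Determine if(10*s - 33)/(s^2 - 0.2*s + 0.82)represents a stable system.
Denominator: s^2 - 0.2*s + 0.82. Poles: 0.1 + 0.9j, 0.1 - 0.9j. All Re(p)<0: No (unstable)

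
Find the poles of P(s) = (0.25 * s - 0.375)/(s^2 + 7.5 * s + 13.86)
Set denominator = 0: s^2 + 7.5*s + 13.86 = (s + 4.2)(s + 3.3) = 0 → Poles: -3.3, -4.2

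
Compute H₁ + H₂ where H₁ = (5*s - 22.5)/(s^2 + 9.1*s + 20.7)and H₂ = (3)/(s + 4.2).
Parallel: H = H₁ + H₂ = (n₁·d₂ + n₂·d₁)/(d₁·d₂).
n₁·d₂ = 5*s^2 - 1.5*s - 94.5. n₂·d₁ = 3*s^2 + 27.3*s + 62.1. Sum = 8*s^2 + 25.8*s - 32.4. d₁·d₂ = s^3 + 13.3*s^2 + 58.92*s + 86.94.
H(s) = (8*s^2 + 25.8*s - 32.4)/(s^3 + 13.3*s^2 + 58.92*s + 86.94)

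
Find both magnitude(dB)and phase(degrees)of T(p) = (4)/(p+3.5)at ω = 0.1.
Substitute p = j*0.1: T(j0.1) = 1.14192 - 0.0326264j.
|T| = 20*log₁₀(sqrt(Re²+Im²)) = 1.16 dB.
∠T = atan2(Im, Re) = -1.64°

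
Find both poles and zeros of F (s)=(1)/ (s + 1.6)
Set denominator = 0: s + 1.6 = 0 → Poles: -1.6
Numerator is a nonzero constant (1) → Zeros: none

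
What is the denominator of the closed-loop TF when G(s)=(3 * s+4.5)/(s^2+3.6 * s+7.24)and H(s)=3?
Characteristic poly = G_den * H_den + G_num * H_num = (s^2 + 3.6*s + 7.24) + (9*s + 13.5) = s^2 + 12.6*s + 20.74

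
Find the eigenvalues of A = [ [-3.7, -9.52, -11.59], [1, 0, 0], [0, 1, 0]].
Eigenvalues solve det(λI - A) = 0.
Characteristic polynomial: λ^3 + 3.7*λ^2 + 9.52*λ + 11.59 = 0.
Factor: (λ + 1.9)(λ^2 + 1.8*λ + 6.1) = 0.
Roots: -0.9 + 2.3j, -0.9 - 2.3j, -1.9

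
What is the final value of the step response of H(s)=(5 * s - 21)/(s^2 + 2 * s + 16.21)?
FVT: lim_{t→∞} y(t) = lim_{s→0} s*Y(s) where Y(s) = H(s)/s.
= lim_{s→0} H(s) = H(0) = num(0)/den(0) = -21/16.21 = -1.295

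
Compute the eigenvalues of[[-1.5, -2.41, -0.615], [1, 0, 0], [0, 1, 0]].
Eigenvalues solve det(λI - A) = 0.
Characteristic polynomial: λ^3 + 1.5*λ^2 + 2.41*λ + 0.615 = 0.
Factor: (λ + 0.3)(λ^2 + 1.2*λ + 2.05) = 0.
Roots: -0.3, -0.6 + 1.3j, -0.6 - 1.3j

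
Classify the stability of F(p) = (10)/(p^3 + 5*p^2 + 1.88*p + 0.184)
Denominator: p^3 + 5*p^2 + 1.88*p + 0.184 = (p + 0.2)(p + 4.6)(p + 0.2). Poles: -0.2, -0.2, -4.6. Stable (all poles in LHP)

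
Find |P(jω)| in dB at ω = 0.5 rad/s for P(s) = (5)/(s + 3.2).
Substitute s = j*0.5: P(j0.5) = 1.52526 - 0.238322j.
|P(j0.5)| = sqrt(Re² + Im²) = 1.544.
20*log₁₀(1.544) = 3.77 dB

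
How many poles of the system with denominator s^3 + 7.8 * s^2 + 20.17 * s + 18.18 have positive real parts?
s^3 + 7.8*s^2 + 20.17*s + 18.18 = (s + 3.6)(s^2 + 4.2*s + 5.05). Poles: -2.1 + 0.8j, -2.1 - 0.8j, -3.6. RHP poles (Re>0): 0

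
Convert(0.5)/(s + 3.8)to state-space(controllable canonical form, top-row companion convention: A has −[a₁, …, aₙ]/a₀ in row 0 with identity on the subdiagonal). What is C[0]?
Reachable canonical form: C = numerator coefficients (right-aligned, zero-padded to length n).
num = 0.5, C = [[0.5]].
C[0] = 0.5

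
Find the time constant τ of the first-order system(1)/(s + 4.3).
First-order system: τ = -1/pole. Pole = -4.3. τ = -1/(-4.3) = 0.2326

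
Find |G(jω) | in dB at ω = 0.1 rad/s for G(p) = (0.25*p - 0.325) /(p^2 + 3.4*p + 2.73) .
Substitute p = j*0.1: G(j0.1) = -0.116516 + 0.0237557j.
|G(j0.1)| = sqrt(Re² + Im²) = 0.1189.
20*log₁₀(0.1189) = -18.50 dB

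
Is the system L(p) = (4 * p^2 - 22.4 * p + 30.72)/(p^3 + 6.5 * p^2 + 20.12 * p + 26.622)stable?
Denominator: p^3 + 6.5*p^2 + 20.12*p + 26.622 = (p + 2.7)(p^2 + 3.8*p + 9.86). Poles: -1.9 + 2.5j, -1.9 - 2.5j, -2.7. All Re(p)<0: Yes (stable)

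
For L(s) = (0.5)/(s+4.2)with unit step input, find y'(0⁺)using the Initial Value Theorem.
IVT: y'(0⁺) = lim_{s→∞} s²·Y(s) = lim_{s→∞} s·L(s).
deg(num) = 0, deg(den) = 1, relative degree = 1, so s·L(s) → (leading num)/(leading den) = 0.5/1 = 0.5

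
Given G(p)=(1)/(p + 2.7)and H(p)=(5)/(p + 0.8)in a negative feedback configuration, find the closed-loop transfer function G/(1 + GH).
Closed-loop T = G/(1+GH).
Numerator: G_num * H_den = p + 0.8.
Denominator: G_den * H_den + G_num * H_num = (p^2 + 3.5*p + 2.16) + (5) = p^2 + 3.5*p + 7.16.
T(p) = (p + 0.8)/(p^2 + 3.5*p + 7.16)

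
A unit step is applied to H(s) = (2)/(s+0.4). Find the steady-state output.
FVT: lim_{t→∞} y(t) = lim_{s→0} s*Y(s) where Y(s) = H(s)/s.
= lim_{s→0} H(s) = H(0) = num(0)/den(0) = 2/0.4 = 5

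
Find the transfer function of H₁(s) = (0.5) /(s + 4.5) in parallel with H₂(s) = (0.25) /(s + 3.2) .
Parallel: H = H₁ + H₂ = (n₁·d₂ + n₂·d₁)/(d₁·d₂).
n₁·d₂ = 0.5*s + 1.6. n₂·d₁ = 0.25*s + 1.125. Sum = 0.75*s + 2.725. d₁·d₂ = s^2 + 7.7*s + 14.4.
H(s) = (0.75*s + 2.725)/(s^2 + 7.7*s + 14.4)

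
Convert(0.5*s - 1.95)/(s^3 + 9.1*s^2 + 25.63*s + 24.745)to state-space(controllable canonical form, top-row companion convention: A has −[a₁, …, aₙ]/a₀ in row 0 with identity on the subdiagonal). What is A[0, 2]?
Reachable canonical form for den = s^3 + 9.1*s^2 + 25.63*s + 24.745: top row of A = -[a₁,a₂,...,aₙ]/a₀, ones on the subdiagonal, zeros elsewhere.
A = [[-9.1, -25.63, -24.745], [1, 0, 0], [0, 1, 0]].
A[0,2] = -24.745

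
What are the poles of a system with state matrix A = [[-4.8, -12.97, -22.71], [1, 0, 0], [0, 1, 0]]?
Eigenvalues solve det(λI - A) = 0.
Characteristic polynomial: λ^3 + 4.8*λ^2 + 12.97*λ + 22.71 = 0.
Factor: (λ + 3)(λ^2 + 1.8*λ + 7.57) = 0.
Roots: -0.9 + 2.6j, -0.9 - 2.6j, -3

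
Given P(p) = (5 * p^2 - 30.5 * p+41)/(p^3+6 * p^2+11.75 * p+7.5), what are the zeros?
Set numerator = 0: 5*p^2 - 30.5*p + 41 = 5*(p - 2)(p - 4.1) = 0 → Zeros: 2, 4.1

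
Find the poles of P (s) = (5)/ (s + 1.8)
Set denominator = 0: s + 1.8 = 0 → Poles: -1.8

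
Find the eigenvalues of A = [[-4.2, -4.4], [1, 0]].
Eigenvalues solve det(λI - A) = 0.
Characteristic polynomial: λ^2 + 4.2*λ + 4.4 = 0.
Factor: (λ + 2)(λ + 2.2) = 0.
Roots: -2, -2.2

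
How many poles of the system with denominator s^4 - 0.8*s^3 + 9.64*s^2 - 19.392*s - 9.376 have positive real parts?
s^4 - 0.8*s^3 + 9.64*s^2 - 19.392*s - 9.376 = (s - 2)(s + 0.4)(s^2 + 0.8*s + 11.72). Poles: -0.4, -0.4 + 3.4j, -0.4 - 3.4j, 2. RHP poles (Re>0): 1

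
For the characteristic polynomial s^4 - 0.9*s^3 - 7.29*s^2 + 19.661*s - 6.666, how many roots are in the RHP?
s^4 - 0.9*s^3 - 7.29*s^2 + 19.661*s - 6.666 = (s - 0.4)(s + 3.3)(s^2 - 3.8*s + 5.05). Poles: -3.3, 0.4, 1.9 + 1.2j, 1.9 - 1.2j. RHP poles (Re>0): 3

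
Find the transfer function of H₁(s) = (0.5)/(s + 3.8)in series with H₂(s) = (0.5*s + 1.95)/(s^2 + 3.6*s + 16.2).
Series: H = H₁ · H₂ = (n₁·n₂)/(d₁·d₂).
Num: n₁·n₂ = 0.25*s + 0.975. Den: d₁·d₂ = s^3 + 7.4*s^2 + 29.88*s + 61.56.
H(s) = (0.25*s + 0.975)/(s^3 + 7.4*s^2 + 29.88*s + 61.56)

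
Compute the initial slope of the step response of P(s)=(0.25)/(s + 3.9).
IVT: y'(0⁺) = lim_{s→∞} s²·Y(s) = lim_{s→∞} s·P(s).
deg(num) = 0, deg(den) = 1, relative degree = 1, so s·P(s) → (leading num)/(leading den) = 0.25/1 = 0.25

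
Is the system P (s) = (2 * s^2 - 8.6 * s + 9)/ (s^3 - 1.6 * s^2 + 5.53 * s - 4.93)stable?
Denominator: s^3 - 1.6*s^2 + 5.53*s - 4.93 = (s - 1)(s^2 - 0.6*s + 4.93). Poles: 0.3 + 2.2j, 0.3 - 2.2j, 1. All Re(p)<0: No (unstable)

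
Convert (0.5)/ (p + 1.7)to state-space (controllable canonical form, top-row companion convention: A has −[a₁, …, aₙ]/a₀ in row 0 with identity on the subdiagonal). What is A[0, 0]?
Reachable canonical form for den = p + 1.7: top row of A = -[a₁,a₂,...,aₙ]/a₀, ones on the subdiagonal, zeros elsewhere.
A = [[-1.7]].
A[0,0] = -1.7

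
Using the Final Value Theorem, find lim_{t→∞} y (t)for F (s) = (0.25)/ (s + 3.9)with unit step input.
FVT: lim_{t→∞} y(t) = lim_{s→0} s*Y(s) where Y(s) = F(s)/s.
= lim_{s→0} F(s) = F(0) = num(0)/den(0) = 0.25/3.9 = 0.0641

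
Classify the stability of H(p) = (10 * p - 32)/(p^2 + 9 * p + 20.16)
Denominator: p^2 + 9*p + 20.16 = (p + 4.8)(p + 4.2). Poles: -4.2, -4.8. Stable (all poles in LHP)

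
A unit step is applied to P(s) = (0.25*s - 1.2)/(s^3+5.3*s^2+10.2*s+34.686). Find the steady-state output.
FVT: lim_{t→∞} y(t) = lim_{s→0} s*Y(s) where Y(s) = P(s)/s.
= lim_{s→0} P(s) = P(0) = num(0)/den(0) = -1.2/34.686 = -0.0346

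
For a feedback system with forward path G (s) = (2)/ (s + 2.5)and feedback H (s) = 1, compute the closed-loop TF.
Closed-loop T = G/(1+GH).
Numerator: G_num * H_den = 2.
Denominator: G_den * H_den + G_num * H_num = (s + 2.5) + (2) = s + 4.5.
T(s) = (2)/(s + 4.5)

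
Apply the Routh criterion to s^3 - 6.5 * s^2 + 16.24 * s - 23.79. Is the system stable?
Routh array:
s^3: [1, 16.24]; s^2: [-6.5, -23.79]; s^1: [12.58]; s^0: [-23.79]
First column: [1, -6.5, 12.58, -23.79]. Sign changes = 3.
No, unstable (3 RHP root(s))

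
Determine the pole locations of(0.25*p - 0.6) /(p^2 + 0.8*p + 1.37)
Set denominator = 0: p^2 + 0.8*p + 1.37 = 0 → Poles: -0.4 + 1.1j, -0.4 - 1.1j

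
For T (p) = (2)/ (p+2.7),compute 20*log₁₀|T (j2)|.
Substitute p = j*2: T(j2) = 0.478299 - 0.354296j.
|T(j2)| = sqrt(Re² + Im²) = 0.5952.
20*log₁₀(0.5952) = -4.51 dB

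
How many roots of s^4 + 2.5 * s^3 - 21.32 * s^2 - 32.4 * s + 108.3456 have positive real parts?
Factor: s^4 + 2.5*s^3 - 21.32*s^2 - 32.4*s + 108.3456 = (s - 3.6)(s - 1.9)(s + 3.6)(s + 4.4).
Roots: -3.6, -4.4, 1.9, 3.6.
RHP roots (Re>0): 2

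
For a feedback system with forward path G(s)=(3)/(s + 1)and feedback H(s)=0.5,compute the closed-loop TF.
Closed-loop T = G/(1+GH).
Numerator: G_num * H_den = 3.
Denominator: G_den * H_den + G_num * H_num = (s + 1) + (1.5) = s + 2.5.
T(s) = (3)/(s + 2.5)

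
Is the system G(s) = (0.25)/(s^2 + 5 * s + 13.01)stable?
Denominator: s^2 + 5*s + 13.01. Poles: -2.5 + 2.6j, -2.5 - 2.6j. All Re(p)<0: Yes (stable)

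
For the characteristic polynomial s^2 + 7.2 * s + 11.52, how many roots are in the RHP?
s^2 + 7.2*s + 11.52 = (s + 2.4)(s + 4.8). Poles: -2.4, -4.8. RHP poles (Re>0): 0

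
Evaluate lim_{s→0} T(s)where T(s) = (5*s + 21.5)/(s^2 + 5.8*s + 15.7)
DC gain = T(0) = num(0)/den(0) = 21.5/15.7 = 1.369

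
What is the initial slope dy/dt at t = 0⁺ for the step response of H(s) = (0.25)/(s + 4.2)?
IVT: y'(0⁺) = lim_{s→∞} s²·Y(s) = lim_{s→∞} s·H(s).
deg(num) = 0, deg(den) = 1, relative degree = 1, so s·H(s) → (leading num)/(leading den) = 0.25/1 = 0.25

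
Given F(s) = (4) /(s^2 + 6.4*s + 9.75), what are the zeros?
Numerator is a nonzero constant (4) → Zeros: none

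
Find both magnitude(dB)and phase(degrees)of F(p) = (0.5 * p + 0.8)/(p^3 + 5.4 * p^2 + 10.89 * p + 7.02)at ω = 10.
Substitute p = j*10: F(j10) = -0.00452812 - 0.00181057j.
|F| = 20*log₁₀(sqrt(Re²+Im²)) = -46.24 dB.
∠F = atan2(Im, Re) = -158.21°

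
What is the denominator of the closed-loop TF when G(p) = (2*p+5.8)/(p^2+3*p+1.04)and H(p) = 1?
Characteristic poly = G_den * H_den + G_num * H_num = (p^2 + 3*p + 1.04) + (2*p + 5.8) = p^2 + 5*p + 6.84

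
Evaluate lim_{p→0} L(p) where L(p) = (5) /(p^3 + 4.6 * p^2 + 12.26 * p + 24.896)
DC gain = L(0) = num(0)/den(0) = 5/24.896 = 0.2008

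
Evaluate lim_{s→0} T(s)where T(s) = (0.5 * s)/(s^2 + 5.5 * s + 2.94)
DC gain = T(0) = num(0)/den(0) = 0/2.94 = 0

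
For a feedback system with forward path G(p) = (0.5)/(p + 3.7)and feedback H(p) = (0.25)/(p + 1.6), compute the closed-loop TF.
Closed-loop T = G/(1+GH).
Numerator: G_num * H_den = 0.5*p + 0.8.
Denominator: G_den * H_den + G_num * H_num = (p^2 + 5.3*p + 5.92) + (0.125) = p^2 + 5.3*p + 6.045.
T(p) = (0.5*p + 0.8)/(p^2 + 5.3*p + 6.045)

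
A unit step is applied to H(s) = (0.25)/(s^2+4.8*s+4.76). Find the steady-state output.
FVT: lim_{t→∞} y(t) = lim_{s→0} s*Y(s) where Y(s) = H(s)/s.
= lim_{s→0} H(s) = H(0) = num(0)/den(0) = 0.25/4.76 = 0.05252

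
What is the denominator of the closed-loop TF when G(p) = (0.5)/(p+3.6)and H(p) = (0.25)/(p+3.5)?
Characteristic poly = G_den * H_den + G_num * H_num = (p^2 + 7.1*p + 12.6) + (0.125) = p^2 + 7.1*p + 12.725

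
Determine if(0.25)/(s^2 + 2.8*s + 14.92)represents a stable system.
Denominator: s^2 + 2.8*s + 14.92. Poles: -1.4 + 3.6j, -1.4 - 3.6j. All Re(p)<0: Yes (stable)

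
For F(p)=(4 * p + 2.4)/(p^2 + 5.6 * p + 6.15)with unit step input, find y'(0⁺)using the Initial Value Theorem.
IVT: y'(0⁺) = lim_{p→∞} p²·Y(p) = lim_{p→∞} p·F(p).
deg(num) = 1, deg(den) = 2, relative degree = 1, so p·F(p) → (leading num)/(leading den) = 4/1 = 4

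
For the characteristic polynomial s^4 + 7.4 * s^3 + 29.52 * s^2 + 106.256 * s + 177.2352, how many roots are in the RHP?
s^4 + 7.4*s^3 + 29.52*s^2 + 106.256*s + 177.2352 = (s + 3.4)(s + 3.6)(s^2 + 0.4*s + 14.48). Poles: -0.2 + 3.8j, -0.2 - 3.8j, -3.4, -3.6. RHP poles (Re>0): 0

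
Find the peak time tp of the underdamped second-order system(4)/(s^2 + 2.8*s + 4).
Standard form: ωn²/(s²+2ζωn·s+ωn²) → ωn = 2, ζ = 0.7.
ωd = ωn·√(1-ζ²) = 2·√(1-0.7²) = 1.428.
tp = π/ωd = π/1.428 = 2.2 s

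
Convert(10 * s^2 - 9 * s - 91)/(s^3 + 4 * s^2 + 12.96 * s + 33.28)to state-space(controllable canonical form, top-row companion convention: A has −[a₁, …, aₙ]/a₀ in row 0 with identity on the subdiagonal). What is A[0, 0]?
Reachable canonical form for den = s^3 + 4*s^2 + 12.96*s + 33.28: top row of A = -[a₁,a₂,...,aₙ]/a₀, ones on the subdiagonal, zeros elsewhere.
A = [[-4, -12.96, -33.28], [1, 0, 0], [0, 1, 0]].
A[0,0] = -4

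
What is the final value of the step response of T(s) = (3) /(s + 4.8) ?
FVT: lim_{t→∞} y(t) = lim_{s→0} s*Y(s) where Y(s) = T(s)/s.
= lim_{s→0} T(s) = T(0) = num(0)/den(0) = 3/4.8 = 0.625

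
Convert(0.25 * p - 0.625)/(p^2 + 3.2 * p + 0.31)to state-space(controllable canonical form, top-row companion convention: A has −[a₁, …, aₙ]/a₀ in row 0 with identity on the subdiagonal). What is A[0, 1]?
Reachable canonical form for den = p^2 + 3.2*p + 0.31: top row of A = -[a₁,a₂,...,aₙ]/a₀, ones on the subdiagonal, zeros elsewhere.
A = [[-3.2, -0.31], [1, 0]].
A[0,1] = -0.31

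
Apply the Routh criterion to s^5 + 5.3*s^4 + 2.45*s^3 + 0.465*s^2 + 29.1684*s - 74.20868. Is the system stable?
Routh array:
s^5: [1, 2.45, 29.1684]; s^4: [5.3, 0.465, -74.20868]; s^3: [2.36226, 43.17]; s^2: [-96.3917, -74.20868]; s^1: [41.3514]; s^0: [-74.20868]
First column: [1, 5.3, 2.36226, -96.3917, 41.3514, -74.20868]. Sign changes = 3.
No, unstable (3 RHP root(s))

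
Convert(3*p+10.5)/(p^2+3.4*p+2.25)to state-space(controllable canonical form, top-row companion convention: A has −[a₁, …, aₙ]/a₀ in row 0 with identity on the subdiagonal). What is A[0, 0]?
Reachable canonical form for den = p^2 + 3.4*p + 2.25: top row of A = -[a₁,a₂,...,aₙ]/a₀, ones on the subdiagonal, zeros elsewhere.
A = [[-3.4, -2.25], [1, 0]].
A[0,0] = -3.4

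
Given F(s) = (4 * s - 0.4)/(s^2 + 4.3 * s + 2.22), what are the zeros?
Set numerator = 0: 4*s - 0.4 = 0 → Zeros: 0.1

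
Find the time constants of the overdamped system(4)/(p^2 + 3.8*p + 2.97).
Overdamped: real poles at -1.1, -2.7. τ = -1/pole → τ₁ = 0.9091, τ₂ = 0.3704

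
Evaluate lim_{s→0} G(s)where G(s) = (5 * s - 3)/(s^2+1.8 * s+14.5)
DC gain = G(0) = num(0)/den(0) = -3/14.5 = -0.2069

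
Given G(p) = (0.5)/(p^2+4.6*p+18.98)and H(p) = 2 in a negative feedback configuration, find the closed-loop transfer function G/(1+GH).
Closed-loop T = G/(1+GH).
Numerator: G_num * H_den = 0.5.
Denominator: G_den * H_den + G_num * H_num = (p^2 + 4.6*p + 18.98) + (1) = p^2 + 4.6*p + 19.98.
T(p) = (0.5)/(p^2 + 4.6*p + 19.98)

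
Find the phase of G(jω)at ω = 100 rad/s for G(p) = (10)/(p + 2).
Substitute p = j*100: G(j100) = 0.0019992 - 0.09996j.
∠G(j100) = atan2(Im, Re) = atan2(-0.09996, 0.0019992) = -88.85°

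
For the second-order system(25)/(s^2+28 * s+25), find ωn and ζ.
Standard form: ωn²/(s²+2ζωn·s+ωn²).
const=25=ωn² → ωn=5, s coeff=28=2ζωn → ζ=2.8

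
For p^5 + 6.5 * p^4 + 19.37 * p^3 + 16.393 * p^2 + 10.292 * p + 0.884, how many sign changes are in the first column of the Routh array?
Routh array:
p^5: [1, 19.37, 10.292]; p^4: [6.5, 16.393, 0.884]; p^3: [16.848, 10.156]; p^2: [12.4748, 0.884]; p^1: [8.9621]; p^0: [0.884]
First column: [1, 6.5, 16.848, 12.4748, 8.9621, 0.884]. Sign changes = 0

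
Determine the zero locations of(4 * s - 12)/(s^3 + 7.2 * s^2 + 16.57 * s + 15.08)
Set numerator = 0: 4*s - 12 = 0 → Zeros: 3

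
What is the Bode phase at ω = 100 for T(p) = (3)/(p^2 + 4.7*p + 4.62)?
Substitute p = j*100: T(j100) = -0.000299477 - 1.40819e-05j.
∠T(j100) = atan2(Im, Re) = atan2(-1.40819e-05, -0.000299477) = -177.31°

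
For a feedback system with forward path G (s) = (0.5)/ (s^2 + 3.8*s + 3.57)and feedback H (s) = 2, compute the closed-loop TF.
Closed-loop T = G/(1+GH).
Numerator: G_num * H_den = 0.5.
Denominator: G_den * H_den + G_num * H_num = (s^2 + 3.8*s + 3.57) + (1) = s^2 + 3.8*s + 4.57.
T(s) = (0.5)/(s^2 + 3.8*s + 4.57)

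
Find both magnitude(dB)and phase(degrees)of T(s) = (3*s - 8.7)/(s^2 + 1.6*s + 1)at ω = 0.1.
Substitute s = j*0.1: T(j0.1) = -8.51646 + 1.67943j.
|T| = 20*log₁₀(sqrt(Re²+Im²)) = 18.77 dB.
∠T = atan2(Im, Re) = 168.84°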